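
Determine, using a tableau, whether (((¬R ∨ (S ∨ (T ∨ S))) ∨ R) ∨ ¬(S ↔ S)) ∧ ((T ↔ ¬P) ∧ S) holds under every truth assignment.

Not valid

Assume the negation and expand:
Initial set: {F ((((¬R ∨ (S ∨ (T ∨ S))) ∨ R) ∨ ¬(S ↔ S)) ∧ ((T ↔ ¬P) ∧ S))}.
F ((((¬R ∨ (S ∨ (T ∨ S))) ∨ R) ∨ ¬(S ↔ S)) ∧ ((T ↔ ¬P) ∧ S)): β-rule — branch into F (((¬R ∨ (S ∨ (T ∨ S))) ∨ R) ∨ ¬(S ↔ S))  //  F ((T ↔ ¬P) ∧ S).
  branch 1 (add F (((¬R ∨ (S ∨ (T ∨ S))) ∨ R) ∨ ¬(S ↔ S))):
    F (((¬R ∨ (S ∨ (T ∨ S))) ∨ R) ∨ ¬(S ↔ S)): α-rule — add F ((¬R ∨ (S ∨ (T ∨ S))) ∨ R), F ¬(S ↔ S).
    F ((¬R ∨ (S ∨ (T ∨ S))) ∨ R): α-rule — add F (¬R ∨ (S ∨ (T ∨ S))), F R.
    F (¬R ∨ (S ∨ (T ∨ S))): α-rule — add F ¬R, F (S ∨ (T ∨ S)).
    × closes — contains both R and ¬R.
  branch 2 (add F ((T ↔ ¬P) ∧ S)):
    F ((T ↔ ¬P) ∧ S): β-rule — branch into F (T ↔ ¬P)  //  F S.
      branch 2.1 (add F (T ↔ ¬P)):
        F (T ↔ ¬P): β-rule — branch into T T, F ¬P  //  F T, T ¬P.
          branch 2.1.1 (add T T, F ¬P):
            ○ open, literals {P=T, T=T}.
          branch 2.1.2 (add F T, T ¬P):
            ○ open, literals {P=F, T=F}.
      branch 2.2 (add F S):
        ○ open, literals {S=F}.
1 branch closed, 3 open.
An open branch gives a countermodel: P=T, T=T (unmentioned atoms arbitrary); under it the original formula is false.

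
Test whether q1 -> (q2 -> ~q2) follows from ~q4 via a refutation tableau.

Initial set: {~q4; ~(q1 -> (q2 -> ~q2))}.
~(q1 -> (q2 -> ~q2)): α-rule — add q1, ~(q2 -> ~q2).
~(q2 -> ~q2): α-rule — add q2, ~~q2.
○ open, literals {q1=1, q2=1, q4=0}.
0 branches closed, 1 open.
An open branch gives a countermodel: q1=1, q2=1, q4=0 (unmentioned atoms arbitrary); the premises hold there but the conclusion fails.

No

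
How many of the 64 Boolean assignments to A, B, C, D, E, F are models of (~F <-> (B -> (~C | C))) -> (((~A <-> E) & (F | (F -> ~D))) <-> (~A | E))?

Initial set: {((~F <-> (B -> (~C | C))) -> (((~A <-> E) & (F | (F -> ~D))) <-> (~A | E)))}.
((~F <-> (B -> (~C | C))) -> (((~A <-> E) & (F | (F -> ~D))) <-> (~A | E))): β-rule — branch into ~(~F <-> (B -> (~C | C)))  //  (((~A <-> E) & (F | (F -> ~D))) <-> (~A | E)).
  branch 1 (add ~(~F <-> (B -> (~C | C)))):
    ~(~F <-> (B -> (~C | C))): β-rule — branch into ~F, ~(B -> (~C | C))  //  ~~F, (B -> (~C | C)).
      branch 1.1 (add ~F, ~(B -> (~C | C))):
        ~(B -> (~C | C)): α-rule — add B, ~(~C | C).
        ~(~C | C): α-rule — add ~~C, ~C.
        × closes — contains both C and ~C.
      branch 1.2 (add ~~F, (B -> (~C | C))):
        (B -> (~C | C)): β-rule — branch into ~B  //  (~C | C).
          branch 1.2.1 (add ~B):
            ○ open, literals {B=F, F=T}.
          branch 1.2.2 (add (~C | C)):
            (~C | C): β-rule — branch into ~C  //  C.
              branch 1.2.2.1 (add ~C):
                ○ open, literals {C=F, F=T}.
              branch 1.2.2.2 (add C):
                ○ open, literals {C=T, F=T}.
  branch 2 (add (((~A <-> E) & (F | (F -> ~D))) <-> (~A | E))):
    (((~A <-> E) & (F | (F -> ~D))) <-> (~A | E)): β-rule — branch into ((~A <-> E) & (F | (F -> ~D))), (~A | E)  //  ~((~A <-> E) & (F | (F -> ~D))), ~(~A | E).
      branch 2.1 (add ((~A <-> E) & (F | (F -> ~D))), (~A | E)):
        ((~A <-> E) & (F | (F -> ~D))): α-rule — add (~A <-> E), (F | (F -> ~D)).
        (~A | E): β-rule — branch into ~A  //  E.
          branch 2.1.1 (add ~A):
            (~A <-> E): β-rule — branch into ~A, E  //  ~~A, ~E.
              branch 2.1.1.1 (add ~A, E):
                (F | (F -> ~D)): β-rule — branch into F  //  (F -> ~D).
                  branch 2.1.1.1.1 (add F):
                    ○ open, literals {A=F, E=T, F=T}.
                  branch 2.1.1.1.2 (add (F -> ~D)):
                    (F -> ~D): β-rule — branch into ~F  //  ~D.
                      branch 2.1.1.1.2.1 (add ~F):
                        ○ open, literals {A=F, E=T, F=F}.
                      branch 2.1.1.1.2.2 (add ~D):
                        ○ open, literals {A=F, D=F, E=T}.
              branch 2.1.1.2 (add ~~A, ~E):
                × closes — contains both A and ~A.
          branch 2.1.2 (add E):
            (~A <-> E): β-rule — branch into ~A, E  //  ~~A, ~E.
              branch 2.1.2.1 (add ~A, E):
                (F | (F -> ~D)): β-rule — branch into F  //  (F -> ~D).
                  branch 2.1.2.1.1 (add F):
                    ○ open, literals {A=F, E=T, F=T}.
                  branch 2.1.2.1.2 (add (F -> ~D)):
                    (F -> ~D): β-rule — branch into ~F  //  ~D.
                      branch 2.1.2.1.2.1 (add ~F):
                        ○ open, literals {A=F, E=T, F=F}.
                      branch 2.1.2.1.2.2 (add ~D):
                        ○ open, literals {A=F, D=F, E=T}.
              branch 2.1.2.2 (add ~~A, ~E):
                × closes — contains both E and ~E.
      branch 2.2 (add ~((~A <-> E) & (F | (F -> ~D))), ~(~A | E)):
        ~(~A | E): α-rule — add ~~A, ~E.
        ~((~A <-> E) & (F | (F -> ~D))): β-rule — branch into ~(~A <-> E)  //  ~(F | (F -> ~D)).
          branch 2.2.1 (add ~(~A <-> E)):
            ~(~A <-> E): β-rule — branch into ~A, ~E  //  ~~A, E.
              branch 2.2.1.1 (add ~A, ~E):
                × closes — contains both A and ~A.
              branch 2.2.1.2 (add ~~A, E):
                × closes — contains both E and ~E.
          branch 2.2.2 (add ~(F | (F -> ~D))):
            ~(F | (F -> ~D)): α-rule — add ~F, ~(F -> ~D).
            ~(F -> ~D): α-rule — add F, ~~D.
            × closes — contains both F and ~F.
6 branches closed, 9 open.
Each open branch fixes some atoms; the unmentioned ones are free. Counting distinct full assignments: branch {B=F, F=T} (A, C, D, E) contributes 16 new; branch {C=F, F=T} (A, B, D, E) contributes 8 new; branch {C=T, F=T} (A, B, D, E) contributes 8 new; branch {A=F, E=T, F=T} (B, C, D) contributes 0 new; branch {A=F, E=T, F=F} (B, C, D) contributes 8 new; branch {A=F, D=F, E=T} (B, C, F) contributes 0 new; branch {A=F, E=T, F=T} (B, C, D) contributes 0 new; branch {A=F, E=T, F=F} (B, C, D) contributes 0 new; branch {A=F, D=F, E=T} (B, C, F) contributes 0 new. Total: 40.

40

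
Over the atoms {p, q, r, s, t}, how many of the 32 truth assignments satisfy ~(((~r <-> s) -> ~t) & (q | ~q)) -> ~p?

28

Initial set: {(~(((~r <-> s) -> ~t) & (q | ~q)) -> ~p)}.
(~(((~r <-> s) -> ~t) & (q | ~q)) -> ~p): β-rule — branch into ~~(((~r <-> s) -> ~t) & (q | ~q))  //  ~p.
  branch 1 (add ~~(((~r <-> s) -> ~t) & (q | ~q))):
    ~~(((~r <-> s) -> ~t) & (q | ~q)): α-rule — add ((~r <-> s) -> ~t), (q | ~q).
    ((~r <-> s) -> ~t): β-rule — branch into ~(~r <-> s)  //  ~t.
      branch 1.1 (add ~(~r <-> s)):
        (q | ~q): β-rule — branch into q  //  ~q.
          branch 1.1.1 (add q):
            ~(~r <-> s): β-rule — branch into ~r, ~s  //  ~~r, s.
              branch 1.1.1.1 (add ~r, ~s):
                ○ open, literals {q=T, r=F, s=F}.
              branch 1.1.1.2 (add ~~r, s):
                ○ open, literals {q=T, r=T, s=T}.
          branch 1.1.2 (add ~q):
            ~(~r <-> s): β-rule — branch into ~r, ~s  //  ~~r, s.
              branch 1.1.2.1 (add ~r, ~s):
                ○ open, literals {q=F, r=F, s=F}.
              branch 1.1.2.2 (add ~~r, s):
                ○ open, literals {q=F, r=T, s=T}.
      branch 1.2 (add ~t):
        (q | ~q): β-rule — branch into q  //  ~q.
          branch 1.2.1 (add q):
            ○ open, literals {q=T, t=F}.
          branch 1.2.2 (add ~q):
            ○ open, literals {q=F, t=F}.
  branch 2 (add ~p):
    ○ open, literals {p=F}.
0 branches closed, 7 open.
Each open branch fixes some atoms; the unmentioned ones are free. Counting distinct full assignments: branch {q=T, r=F, s=F} (p, t) contributes 4 new; branch {q=T, r=T, s=T} (p, t) contributes 4 new; branch {q=F, r=F, s=F} (p, t) contributes 4 new; branch {q=F, r=T, s=T} (p, t) contributes 4 new; branch {q=T, t=F} (p, r, s) contributes 4 new; branch {q=F, t=F} (p, r, s) contributes 4 new; branch {p=F} (q, r, s, t) contributes 4 new. Total: 28.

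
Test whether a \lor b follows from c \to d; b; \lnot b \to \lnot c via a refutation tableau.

Initial set: {(c \to d); b; (\lnot b \to \lnot c); \lnot (a \lor b)}.
\lnot (a \lor b): α-rule — add \lnot a, \lnot b.
× closes — contains both b and \lnot b.
All 1 branch closes.
Every branch closed, so the premises entail the conclusion.

Yes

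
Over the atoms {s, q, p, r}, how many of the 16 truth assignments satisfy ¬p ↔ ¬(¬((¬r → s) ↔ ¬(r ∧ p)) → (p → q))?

5

Initial set: {T (¬p ↔ ¬(¬((¬r → s) ↔ ¬(r ∧ p)) → (p → q)))}.
T (¬p ↔ ¬(¬((¬r → s) ↔ ¬(r ∧ p)) → (p → q))): β-rule — branch into T ¬p, T ¬(¬((¬r → s) ↔ ¬(r ∧ p)) → (p → q))  //  F ¬p, F ¬(¬((¬r → s) ↔ ¬(r ∧ p)) → (p → q)).
  branch 1 (add T ¬p, T ¬(¬((¬r → s) ↔ ¬(r ∧ p)) → (p → q))):
    T ¬(¬((¬r → s) ↔ ¬(r ∧ p)) → (p → q)): α-rule — add T ¬((¬r → s) ↔ ¬(r ∧ p)), F (p → q).
    F (p → q): α-rule — add T p, F q.
    × closes — contains both p and ¬p.
  branch 2 (add F ¬p, F ¬(¬((¬r → s) ↔ ¬(r ∧ p)) → (p → q))):
    F ¬(¬((¬r → s) ↔ ¬(r ∧ p)) → (p → q)): β-rule — branch into F ¬((¬r → s) ↔ ¬(r ∧ p))  //  T (p → q).
      branch 2.1 (add F ¬((¬r → s) ↔ ¬(r ∧ p))):
        F ¬((¬r → s) ↔ ¬(r ∧ p)): β-rule — branch into T (¬r → s), T ¬(r ∧ p)  //  F (¬r → s), F ¬(r ∧ p).
          branch 2.1.1 (add T (¬r → s), T ¬(r ∧ p)):
            T (¬r → s): β-rule — branch into F ¬r  //  T s.
              branch 2.1.1.1 (add F ¬r):
                T ¬(r ∧ p): β-rule — branch into F r  //  F p.
                  branch 2.1.1.1.1 (add F r):
                    × closes — contains both r and ¬r.
                  branch 2.1.1.1.2 (add F p):
                    × closes — contains both p and ¬p.
              branch 2.1.1.2 (add T s):
                T ¬(r ∧ p): β-rule — branch into F r  //  F p.
                  branch 2.1.1.2.1 (add F r):
                    ○ open, literals {p=true, r=false, s=true}.
                  branch 2.1.1.2.2 (add F p):
                    × closes — contains both p and ¬p.
          branch 2.1.2 (add F (¬r → s), F ¬(r ∧ p)):
            F (¬r → s): α-rule — add T ¬r, F s.
            F ¬(r ∧ p): α-rule — add T r, T p.
            × closes — contains both r and ¬r.
      branch 2.2 (add T (p → q)):
        T (p → q): β-rule — branch into F p  //  T q.
          branch 2.2.1 (add F p):
            × closes — contains both p and ¬p.
          branch 2.2.2 (add T q):
            ○ open, literals {p=true, q=true}.
6 branches closed, 2 open.
Each open branch fixes some atoms; the unmentioned ones are free. Counting distinct full assignments: branch {p=true, r=false, s=true} (q) contributes 2 new; branch {p=true, q=true} (s, r) contributes 3 new. Total: 5.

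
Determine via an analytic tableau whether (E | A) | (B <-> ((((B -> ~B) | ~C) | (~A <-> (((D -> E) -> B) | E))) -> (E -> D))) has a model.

Initial set: {((E | A) | (B <-> ((((B -> ~B) | ~C) | (~A <-> (((D -> E) -> B) | E))) -> (E -> D))))}.
((E | A) | (B <-> ((((B -> ~B) | ~C) | (~A <-> (((D -> E) -> B) | E))) -> (E -> D)))): β-rule — branch into (E | A)  //  (B <-> ((((B -> ~B) | ~C) | (~A <-> (((D -> E) -> B) | E))) -> (E -> D))).
  branch 1 (add (E | A)):
    (E | A): β-rule — branch into E  //  A.
      branch 1.1 (add E):
        ○ open, literals {E=T}.
      branch 1.2 (add A):
        ○ open, literals {A=T}.
  branch 2 (add (B <-> ((((B -> ~B) | ~C) | (~A <-> (((D -> E) -> B) | E))) -> (E -> D)))):
    (B <-> ((((B -> ~B) | ~C) | (~A <-> (((D -> E) -> B) | E))) -> (E -> D))): β-rule — branch into B, ((((B -> ~B) | ~C) | (~A <-> (((D -> E) -> B) | E))) -> (E -> D))  //  ~B, ~((((B -> ~B) | ~C) | (~A <-> (((D -> E) -> B) | E))) -> (E -> D)).
      branch 2.1 (add B, ((((B -> ~B) | ~C) | (~A <-> (((D -> E) -> B) | E))) -> (E -> D))):
        ((((B -> ~B) | ~C) | (~A <-> (((D -> E) -> B) | E))) -> (E -> D)): β-rule — branch into ~(((B -> ~B) | ~C) | (~A <-> (((D -> E) -> B) | E)))  //  (E -> D).
          branch 2.1.1 (add ~(((B -> ~B) | ~C) | (~A <-> (((D -> E) -> B) | E)))):
            ~(((B -> ~B) | ~C) | (~A <-> (((D -> E) -> B) | E))): α-rule — add ~((B -> ~B) | ~C), ~(~A <-> (((D -> E) -> B) | E)).
            ~((B -> ~B) | ~C): α-rule — add ~(B -> ~B), ~~C.
            ~(B -> ~B): α-rule — add B, ~~B.
            ~(~A <-> (((D -> E) -> B) | E)): β-rule — branch into ~A, ~(((D -> E) -> B) | E)  //  ~~A, (((D -> E) -> B) | E).
              branch 2.1.1.1 (add ~A, ~(((D -> E) -> B) | E)):
                ~(((D -> E) -> B) | E): α-rule — add ~((D -> E) -> B), ~E.
                ~((D -> E) -> B): α-rule — add (D -> E), ~B.
                × closes — contains both B and ~B.
              branch 2.1.1.2 (add ~~A, (((D -> E) -> B) | E)):
                (((D -> E) -> B) | E): β-rule — branch into ((D -> E) -> B)  //  E.
                  branch 2.1.1.2.1 (add ((D -> E) -> B)):
                    ((D -> E) -> B): β-rule — branch into ~(D -> E)  //  B.
                      branch 2.1.1.2.1.1 (add ~(D -> E)):
                        ~(D -> E): α-rule — add D, ~E.
                        ○ open, literals {A=T, B=T, C=T, D=T, E=F}.
                      branch 2.1.1.2.1.2 (add B):
                        ○ open, literals {A=T, B=T, C=T}.
                  branch 2.1.1.2.2 (add E):
                    ○ open, literals {A=T, B=T, C=T, E=T}.
          branch 2.1.2 (add (E -> D)):
            (E -> D): β-rule — branch into ~E  //  D.
              branch 2.1.2.1 (add ~E):
                ○ open, literals {B=T, E=F}.
              branch 2.1.2.2 (add D):
                ○ open, literals {B=T, D=T}.
      branch 2.2 (add ~B, ~((((B -> ~B) | ~C) | (~A <-> (((D -> E) -> B) | E))) -> (E -> D))):
        ~((((B -> ~B) | ~C) | (~A <-> (((D -> E) -> B) | E))) -> (E -> D)): α-rule — add (((B -> ~B) | ~C) | (~A <-> (((D -> E) -> B) | E))), ~(E -> D).
        ~(E -> D): α-rule — add E, ~D.
        (((B -> ~B) | ~C) | (~A <-> (((D -> E) -> B) | E))): β-rule — branch into ((B -> ~B) | ~C)  //  (~A <-> (((D -> E) -> B) | E)).
          branch 2.2.1 (add ((B -> ~B) | ~C)):
            ((B -> ~B) | ~C): β-rule — branch into (B -> ~B)  //  ~C.
              branch 2.2.1.1 (add (B -> ~B)):
                (B -> ~B): β-rule — branch into ~B  //  ~B.
                  branch 2.2.1.1.1 (add ~B):
                    ○ open, literals {B=F, D=F, E=T}.
                  branch 2.2.1.1.2 (add ~B):
                    ○ open, literals {B=F, D=F, E=T}.
              branch 2.2.1.2 (add ~C):
                ○ open, literals {B=F, C=F, D=F, E=T}.
          branch 2.2.2 (add (~A <-> (((D -> E) -> B) | E))):
            (~A <-> (((D -> E) -> B) | E)): β-rule — branch into ~A, (((D -> E) -> B) | E)  //  ~~A, ~(((D -> E) -> B) | E).
              branch 2.2.2.1 (add ~A, (((D -> E) -> B) | E)):
                (((D -> E) -> B) | E): β-rule — branch into ((D -> E) -> B)  //  E.
                  branch 2.2.2.1.1 (add ((D -> E) -> B)):
                    ((D -> E) -> B): β-rule — branch into ~(D -> E)  //  B.
                      branch 2.2.2.1.1.1 (add ~(D -> E)):
                        ~(D -> E): α-rule — add D, ~E.
                        × closes — contains both D and ~D.
                      branch 2.2.2.1.1.2 (add B):
                        × closes — contains both B and ~B.
                  branch 2.2.2.1.2 (add E):
                    ○ open, literals {A=F, B=F, D=F, E=T}.
              branch 2.2.2.2 (add ~~A, ~(((D -> E) -> B) | E)):
                ~(((D -> E) -> B) | E): α-rule — add ~((D -> E) -> B), ~E.
                × closes — contains both E and ~E.
4 branches closed, 11 open.
An open branch gives a satisfying assignment: E=T.

Satisfiable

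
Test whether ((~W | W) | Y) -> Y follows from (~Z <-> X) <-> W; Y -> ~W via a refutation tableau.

Initial set: {((~Z <-> X) <-> W); (Y -> ~W); ~(((~W | W) | Y) -> Y)}.
~(((~W | W) | Y) -> Y): α-rule — add ((~W | W) | Y), ~Y.
((~Z <-> X) <-> W): β-rule — branch into (~Z <-> X), W  //  ~(~Z <-> X), ~W.
  branch 1 (add (~Z <-> X), W):
    (Y -> ~W): β-rule — branch into ~Y  //  ~W.
      branch 1.1 (add ~Y):
        ((~W | W) | Y): β-rule — branch into (~W | W)  //  Y.
          branch 1.1.1 (add (~W | W)):
            (~Z <-> X): β-rule — branch into ~Z, X  //  ~~Z, ~X.
              branch 1.1.1.1 (add ~Z, X):
                (~W | W): β-rule — branch into ~W  //  W.
                  branch 1.1.1.1.1 (add ~W):
                    × closes — contains both W and ~W.
                  branch 1.1.1.1.2 (add W):
                    ○ open, literals {W=true, X=true, Y=false, Z=false}.
              branch 1.1.1.2 (add ~~Z, ~X):
                (~W | W): β-rule — branch into ~W  //  W.
                  branch 1.1.1.2.1 (add ~W):
                    × closes — contains both W and ~W.
                  branch 1.1.1.2.2 (add W):
                    ○ open, literals {W=true, X=false, Y=false, Z=true}.
          branch 1.1.2 (add Y):
            × closes — contains both Y and ~Y.
      branch 1.2 (add ~W):
        × closes — contains both W and ~W.
  branch 2 (add ~(~Z <-> X), ~W):
    (Y -> ~W): β-rule — branch into ~Y  //  ~W.
      branch 2.1 (add ~Y):
        ((~W | W) | Y): β-rule — branch into (~W | W)  //  Y.
          branch 2.1.1 (add (~W | W)):
            ~(~Z <-> X): β-rule — branch into ~Z, ~X  //  ~~Z, X.
              branch 2.1.1.1 (add ~Z, ~X):
                (~W | W): β-rule — branch into ~W  //  W.
                  branch 2.1.1.1.1 (add ~W):
                    ○ open, literals {W=false, X=false, Y=false, Z=false}.
                  branch 2.1.1.1.2 (add W):
                    × closes — contains both W and ~W.
              branch 2.1.1.2 (add ~~Z, X):
                (~W | W): β-rule — branch into ~W  //  W.
                  branch 2.1.1.2.1 (add ~W):
                    ○ open, literals {W=false, X=true, Y=false, Z=true}.
                  branch 2.1.1.2.2 (add W):
                    × closes — contains both W and ~W.
          branch 2.1.2 (add Y):
            × closes — contains both Y and ~Y.
      branch 2.2 (add ~W):
        ((~W | W) | Y): β-rule — branch into (~W | W)  //  Y.
          branch 2.2.1 (add (~W | W)):
            ~(~Z <-> X): β-rule — branch into ~Z, ~X  //  ~~Z, X.
              branch 2.2.1.1 (add ~Z, ~X):
                (~W | W): β-rule — branch into ~W  //  W.
                  branch 2.2.1.1.1 (add ~W):
                    ○ open, literals {W=false, X=false, Y=false, Z=false}.
                  branch 2.2.1.1.2 (add W):
                    × closes — contains both W and ~W.
              branch 2.2.1.2 (add ~~Z, X):
                (~W | W): β-rule — branch into ~W  //  W.
                  branch 2.2.1.2.1 (add ~W):
                    ○ open, literals {W=false, X=true, Y=false, Z=true}.
                  branch 2.2.1.2.2 (add W):
                    × closes — contains both W and ~W.
          branch 2.2.2 (add Y):
            × closes — contains both Y and ~Y.
10 branches closed, 6 open.
An open branch gives a countermodel: W=true, X=true, Y=false, Z=false (unmentioned atoms arbitrary); the premises hold there but the conclusion fails.

No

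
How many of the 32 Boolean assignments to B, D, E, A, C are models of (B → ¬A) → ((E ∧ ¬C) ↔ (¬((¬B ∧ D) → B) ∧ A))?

Initial set: {((B → ¬A) → ((E ∧ ¬C) ↔ (¬((¬B ∧ D) → B) ∧ A)))}.
((B → ¬A) → ((E ∧ ¬C) ↔ (¬((¬B ∧ D) → B) ∧ A))): β-rule — branch into ¬(B → ¬A)  //  ((E ∧ ¬C) ↔ (¬((¬B ∧ D) → B) ∧ A)).
  branch 1 (add ¬(B → ¬A)):
    ¬(B → ¬A): α-rule — add B, ¬¬A.
    ○ open, literals {A=1, B=1}.
  branch 2 (add ((E ∧ ¬C) ↔ (¬((¬B ∧ D) → B) ∧ A))):
    ((E ∧ ¬C) ↔ (¬((¬B ∧ D) → B) ∧ A)): β-rule — branch into (E ∧ ¬C), (¬((¬B ∧ D) → B) ∧ A)  //  ¬(E ∧ ¬C), ¬(¬((¬B ∧ D) → B) ∧ A).
      branch 2.1 (add (E ∧ ¬C), (¬((¬B ∧ D) → B) ∧ A)):
        (E ∧ ¬C): α-rule — add E, ¬C.
        (¬((¬B ∧ D) → B) ∧ A): α-rule — add ¬((¬B ∧ D) → B), A.
        ¬((¬B ∧ D) → B): α-rule — add (¬B ∧ D), ¬B.
        (¬B ∧ D): α-rule — add ¬B, D.
        ○ open, literals {A=1, B=0, C=0, D=1, E=1}.
      branch 2.2 (add ¬(E ∧ ¬C), ¬(¬((¬B ∧ D) → B) ∧ A)):
        ¬(E ∧ ¬C): β-rule — branch into ¬E  //  ¬¬C.
          branch 2.2.1 (add ¬E):
            ¬(¬((¬B ∧ D) → B) ∧ A): β-rule — branch into ¬¬((¬B ∧ D) → B)  //  ¬A.
              branch 2.2.1.1 (add ¬¬((¬B ∧ D) → B)):
                ¬¬((¬B ∧ D) → B): β-rule — branch into ¬(¬B ∧ D)  //  B.
                  branch 2.2.1.1.1 (add ¬(¬B ∧ D)):
                    ¬(¬B ∧ D): β-rule — branch into ¬¬B  //  ¬D.
                      branch 2.2.1.1.1.1 (add ¬¬B):
                        ○ open, literals {B=1, E=0}.
                      branch 2.2.1.1.1.2 (add ¬D):
                        ○ open, literals {D=0, E=0}.
                  branch 2.2.1.1.2 (add B):
                    ○ open, literals {B=1, E=0}.
              branch 2.2.1.2 (add ¬A):
                ○ open, literals {A=0, E=0}.
          branch 2.2.2 (add ¬¬C):
            ¬(¬((¬B ∧ D) → B) ∧ A): β-rule — branch into ¬¬((¬B ∧ D) → B)  //  ¬A.
              branch 2.2.2.1 (add ¬¬((¬B ∧ D) → B)):
                ¬¬((¬B ∧ D) → B): β-rule — branch into ¬(¬B ∧ D)  //  B.
                  branch 2.2.2.1.1 (add ¬(¬B ∧ D)):
                    ¬(¬B ∧ D): β-rule — branch into ¬¬B  //  ¬D.
                      branch 2.2.2.1.1.1 (add ¬¬B):
                        ○ open, literals {B=1, C=1}.
                      branch 2.2.2.1.1.2 (add ¬D):
                        ○ open, literals {C=1, D=0}.
                  branch 2.2.2.1.2 (add B):
                    ○ open, literals {B=1, C=1}.
              branch 2.2.2.2 (add ¬A):
                ○ open, literals {A=0, C=1}.
0 branches closed, 10 open.
Each open branch fixes some atoms; the unmentioned ones are free. Counting distinct full assignments: branch {A=1, B=1} (D, E, C) contributes 8 new; branch {A=1, B=0, C=0, D=1, E=1} (none free) contributes 1 new; branch {B=1, E=0} (D, A, C) contributes 4 new; branch {D=0, E=0} (B, A, C) contributes 4 new; branch {B=1, E=0} (D, A, C) contributes 0 new; branch {A=0, E=0} (B, D, C) contributes 2 new; branch {B=1, C=1} (D, E, A) contributes 2 new; branch {C=1, D=0} (B, E, A) contributes 2 new; branch {B=1, C=1} (D, E, A) contributes 0 new; branch {A=0, C=1} (B, D, E) contributes 1 new. Total: 24.

24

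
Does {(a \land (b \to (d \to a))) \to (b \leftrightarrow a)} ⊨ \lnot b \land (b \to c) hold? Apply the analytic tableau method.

No

Initial set: {((a \land (b \to (d \to a))) \to (b \leftrightarrow a)); \lnot (\lnot b \land (b \to c))}.
((a \land (b \to (d \to a))) \to (b \leftrightarrow a)): β-rule — branch into \lnot (a \land (b \to (d \to a)))  //  (b \leftrightarrow a).
  branch 1 (add \lnot (a \land (b \to (d \to a)))):
    \lnot (\lnot b \land (b \to c)): β-rule — branch into \lnot \lnot b  //  \lnot (b \to c).
      branch 1.1 (add \lnot \lnot b):
        \lnot (a \land (b \to (d \to a))): β-rule — branch into \lnot a  //  \lnot (b \to (d \to a)).
          branch 1.1.1 (add \lnot a):
            ○ open, literals {a=false, b=true}.
          branch 1.1.2 (add \lnot (b \to (d \to a))):
            \lnot (b \to (d \to a)): α-rule — add b, \lnot (d \to a).
            \lnot (d \to a): α-rule — add d, \lnot a.
            ○ open, literals {a=false, b=true, d=true}.
      branch 1.2 (add \lnot (b \to c)):
        \lnot (b \to c): α-rule — add b, \lnot c.
        \lnot (a \land (b \to (d \to a))): β-rule — branch into \lnot a  //  \lnot (b \to (d \to a)).
          branch 1.2.1 (add \lnot a):
            ○ open, literals {a=false, b=true, c=false}.
          branch 1.2.2 (add \lnot (b \to (d \to a))):
            \lnot (b \to (d \to a)): α-rule — add b, \lnot (d \to a).
            \lnot (d \to a): α-rule — add d, \lnot a.
            ○ open, literals {a=false, b=true, c=false, d=true}.
  branch 2 (add (b \leftrightarrow a)):
    \lnot (\lnot b \land (b \to c)): β-rule — branch into \lnot \lnot b  //  \lnot (b \to c).
      branch 2.1 (add \lnot \lnot b):
        (b \leftrightarrow a): β-rule — branch into b, a  //  \lnot b, \lnot a.
          branch 2.1.1 (add b, a):
            ○ open, literals {a=true, b=true}.
          branch 2.1.2 (add \lnot b, \lnot a):
            × closes — contains both b and \lnot b.
      branch 2.2 (add \lnot (b \to c)):
        \lnot (b \to c): α-rule — add b, \lnot c.
        (b \leftrightarrow a): β-rule — branch into b, a  //  \lnot b, \lnot a.
          branch 2.2.1 (add b, a):
            ○ open, literals {a=true, b=true, c=false}.
          branch 2.2.2 (add \lnot b, \lnot a):
            × closes — contains both b and \lnot b.
2 branches closed, 6 open.
An open branch gives a countermodel: a=false, b=true (unmentioned atoms arbitrary); the premises hold there but the conclusion fails.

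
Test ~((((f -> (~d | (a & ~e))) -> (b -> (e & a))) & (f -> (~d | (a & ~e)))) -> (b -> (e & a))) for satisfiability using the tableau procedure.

Unsatisfiable

Initial set: {~((((f -> (~d | (a & ~e))) -> (b -> (e & a))) & (f -> (~d | (a & ~e)))) -> (b -> (e & a)))}.
~((((f -> (~d | (a & ~e))) -> (b -> (e & a))) & (f -> (~d | (a & ~e)))) -> (b -> (e & a))): α-rule — add (((f -> (~d | (a & ~e))) -> (b -> (e & a))) & (f -> (~d | (a & ~e)))), ~(b -> (e & a)).
(((f -> (~d | (a & ~e))) -> (b -> (e & a))) & (f -> (~d | (a & ~e)))): α-rule — add ((f -> (~d | (a & ~e))) -> (b -> (e & a))), (f -> (~d | (a & ~e))).
~(b -> (e & a)): α-rule — add b, ~(e & a).
((f -> (~d | (a & ~e))) -> (b -> (e & a))): β-rule — branch into ~(f -> (~d | (a & ~e)))  //  (b -> (e & a)).
  branch 1 (add ~(f -> (~d | (a & ~e)))):
    ~(f -> (~d | (a & ~e))): α-rule — add f, ~(~d | (a & ~e)).
    ~(~d | (a & ~e)): α-rule — add ~~d, ~(a & ~e).
    (f -> (~d | (a & ~e))): β-rule — branch into ~f  //  (~d | (a & ~e)).
      branch 1.1 (add ~f):
        × closes — contains both f and ~f.
      branch 1.2 (add (~d | (a & ~e))):
        ~(e & a): β-rule — branch into ~e  //  ~a.
          branch 1.2.1 (add ~e):
            ~(a & ~e): β-rule — branch into ~a  //  ~~e.
              branch 1.2.1.1 (add ~a):
                (~d | (a & ~e)): β-rule — branch into ~d  //  (a & ~e).
                  branch 1.2.1.1.1 (add ~d):
                    × closes — contains both d and ~d.
                  branch 1.2.1.1.2 (add (a & ~e)):
                    (a & ~e): α-rule — add a, ~e.
                    × closes — contains both a and ~a.
              branch 1.2.1.2 (add ~~e):
                × closes — contains both e and ~e.
          branch 1.2.2 (add ~a):
            ~(a & ~e): β-rule — branch into ~a  //  ~~e.
              branch 1.2.2.1 (add ~a):
                (~d | (a & ~e)): β-rule — branch into ~d  //  (a & ~e).
                  branch 1.2.2.1.1 (add ~d):
                    × closes — contains both d and ~d.
                  branch 1.2.2.1.2 (add (a & ~e)):
                    (a & ~e): α-rule — add a, ~e.
                    × closes — contains both a and ~a.
              branch 1.2.2.2 (add ~~e):
                (~d | (a & ~e)): β-rule — branch into ~d  //  (a & ~e).
                  branch 1.2.2.2.1 (add ~d):
                    × closes — contains both d and ~d.
                  branch 1.2.2.2.2 (add (a & ~e)):
                    (a & ~e): α-rule — add a, ~e.
                    × closes — contains both a and ~a.
  branch 2 (add (b -> (e & a))):
    (f -> (~d | (a & ~e))): β-rule — branch into ~f  //  (~d | (a & ~e)).
      branch 2.1 (add ~f):
        ~(e & a): β-rule — branch into ~e  //  ~a.
          branch 2.1.1 (add ~e):
            (b -> (e & a)): β-rule — branch into ~b  //  (e & a).
              branch 2.1.1.1 (add ~b):
                × closes — contains both b and ~b.
              branch 2.1.1.2 (add (e & a)):
                (e & a): α-rule — add e, a.
                × closes — contains both e and ~e.
          branch 2.1.2 (add ~a):
            (b -> (e & a)): β-rule — branch into ~b  //  (e & a).
              branch 2.1.2.1 (add ~b):
                × closes — contains both b and ~b.
              branch 2.1.2.2 (add (e & a)):
                (e & a): α-rule — add e, a.
                × closes — contains both a and ~a.
      branch 2.2 (add (~d | (a & ~e))):
        ~(e & a): β-rule — branch into ~e  //  ~a.
          branch 2.2.1 (add ~e):
            (b -> (e & a)): β-rule — branch into ~b  //  (e & a).
              branch 2.2.1.1 (add ~b):
                × closes — contains both b and ~b.
              branch 2.2.1.2 (add (e & a)):
                (e & a): α-rule — add e, a.
                × closes — contains both e and ~e.
          branch 2.2.2 (add ~a):
            (b -> (e & a)): β-rule — branch into ~b  //  (e & a).
              branch 2.2.2.1 (add ~b):
                × closes — contains both b and ~b.
              branch 2.2.2.2 (add (e & a)):
                (e & a): α-rule — add e, a.
                × closes — contains both a and ~a.
All 16 branches close.
Every branch closed; the formula is unsatisfiable.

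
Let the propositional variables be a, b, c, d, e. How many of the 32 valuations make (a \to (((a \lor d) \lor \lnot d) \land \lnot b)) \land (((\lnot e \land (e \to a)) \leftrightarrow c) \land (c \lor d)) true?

9

Initial set: {T ((a \to (((a \lor d) \lor \lnot d) \land \lnot b)) \land (((\lnot e \land (e \to a)) \leftrightarrow c) \land (c \lor d)))}.
T ((a \to (((a \lor d) \lor \lnot d) \land \lnot b)) \land (((\lnot e \land (e \to a)) \leftrightarrow c) \land (c \lor d))): α-rule — add T (a \to (((a \lor d) \lor \lnot d) \land \lnot b)), T (((\lnot e \land (e \to a)) \leftrightarrow c) \land (c \lor d)).
T (((\lnot e \land (e \to a)) \leftrightarrow c) \land (c \lor d)): α-rule — add T ((\lnot e \land (e \to a)) \leftrightarrow c), T (c \lor d).
T (a \to (((a \lor d) \lor \lnot d) \land \lnot b)): β-rule — branch into F a  //  T (((a \lor d) \lor \lnot d) \land \lnot b).
  branch 1 (add F a):
    T ((\lnot e \land (e \to a)) \leftrightarrow c): β-rule — branch into T (\lnot e \land (e \to a)), T c  //  F (\lnot e \land (e \to a)), F c.
      branch 1.1 (add T (\lnot e \land (e \to a)), T c):
        T (\lnot e \land (e \to a)): α-rule — add T \lnot e, T (e \to a).
        T (c \lor d): β-rule — branch into T c  //  T d.
          branch 1.1.1 (add T c):
            T (e \to a): β-rule — branch into F e  //  T a.
              branch 1.1.1.1 (add F e):
                ○ open, literals {a=0, c=1, e=0}.
              branch 1.1.1.2 (add T a):
                × closes — contains both a and \lnot a.
          branch 1.1.2 (add T d):
            T (e \to a): β-rule — branch into F e  //  T a.
              branch 1.1.2.1 (add F e):
                ○ open, literals {a=0, c=1, d=1, e=0}.
              branch 1.1.2.2 (add T a):
                × closes — contains both a and \lnot a.
      branch 1.2 (add F (\lnot e \land (e \to a)), F c):
        T (c \lor d): β-rule — branch into T c  //  T d.
          branch 1.2.1 (add T c):
            × closes — contains both c and \lnot c.
          branch 1.2.2 (add T d):
            F (\lnot e \land (e \to a)): β-rule — branch into F \lnot e  //  F (e \to a).
              branch 1.2.2.1 (add F \lnot e):
                ○ open, literals {a=0, c=0, d=1, e=1}.
              branch 1.2.2.2 (add F (e \to a)):
                F (e \to a): α-rule — add T e, F a.
                ○ open, literals {a=0, c=0, d=1, e=1}.
  branch 2 (add T (((a \lor d) \lor \lnot d) \land \lnot b)):
    T (((a \lor d) \lor \lnot d) \land \lnot b): α-rule — add T ((a \lor d) \lor \lnot d), T \lnot b.
    T ((\lnot e \land (e \to a)) \leftrightarrow c): β-rule — branch into T (\lnot e \land (e \to a)), T c  //  F (\lnot e \land (e \to a)), F c.
      branch 2.1 (add T (\lnot e \land (e \to a)), T c):
        T (\lnot e \land (e \to a)): α-rule — add T \lnot e, T (e \to a).
        T (c \lor d): β-rule — branch into T c  //  T d.
          branch 2.1.1 (add T c):
            T ((a \lor d) \lor \lnot d): β-rule — branch into T (a \lor d)  //  T \lnot d.
              branch 2.1.1.1 (add T (a \lor d)):
                T (e \to a): β-rule — branch into F e  //  T a.
                  branch 2.1.1.1.1 (add F e):
                    T (a \lor d): β-rule — branch into T a  //  T d.
                      branch 2.1.1.1.1.1 (add T a):
                        ○ open, literals {a=1, b=0, c=1, e=0}.
                      branch 2.1.1.1.1.2 (add T d):
                        ○ open, literals {b=0, c=1, d=1, e=0}.
                  branch 2.1.1.1.2 (add T a):
                    T (a \lor d): β-rule — branch into T a  //  T d.
                      branch 2.1.1.1.2.1 (add T a):
                        ○ open, literals {a=1, b=0, c=1, e=0}.
                      branch 2.1.1.1.2.2 (add T d):
                        ○ open, literals {a=1, b=0, c=1, d=1, e=0}.
              branch 2.1.1.2 (add T \lnot d):
                T (e \to a): β-rule — branch into F e  //  T a.
                  branch 2.1.1.2.1 (add F e):
                    ○ open, literals {b=0, c=1, d=0, e=0}.
                  branch 2.1.1.2.2 (add T a):
                    ○ open, literals {a=1, b=0, c=1, d=0, e=0}.
          branch 2.1.2 (add T d):
            T ((a \lor d) \lor \lnot d): β-rule — branch into T (a \lor d)  //  T \lnot d.
              branch 2.1.2.1 (add T (a \lor d)):
                T (e \to a): β-rule — branch into F e  //  T a.
                  branch 2.1.2.1.1 (add F e):
                    T (a \lor d): β-rule — branch into T a  //  T d.
                      branch 2.1.2.1.1.1 (add T a):
                        ○ open, literals {a=1, b=0, c=1, d=1, e=0}.
                      branch 2.1.2.1.1.2 (add T d):
                        ○ open, literals {b=0, c=1, d=1, e=0}.
                  branch 2.1.2.1.2 (add T a):
                    T (a \lor d): β-rule — branch into T a  //  T d.
                      branch 2.1.2.1.2.1 (add T a):
                        ○ open, literals {a=1, b=0, c=1, d=1, e=0}.
                      branch 2.1.2.1.2.2 (add T d):
                        ○ open, literals {a=1, b=0, c=1, d=1, e=0}.
              branch 2.1.2.2 (add T \lnot d):
                × closes — contains both d and \lnot d.
      branch 2.2 (add F (\lnot e \land (e \to a)), F c):
        T (c \lor d): β-rule — branch into T c  //  T d.
          branch 2.2.1 (add T c):
            × closes — contains both c and \lnot c.
          branch 2.2.2 (add T d):
            T ((a \lor d) \lor \lnot d): β-rule — branch into T (a \lor d)  //  T \lnot d.
              branch 2.2.2.1 (add T (a \lor d)):
                F (\lnot e \land (e \to a)): β-rule — branch into F \lnot e  //  F (e \to a).
                  branch 2.2.2.1.1 (add F \lnot e):
                    T (a \lor d): β-rule — branch into T a  //  T d.
                      branch 2.2.2.1.1.1 (add T a):
                        ○ open, literals {a=1, b=0, c=0, d=1, e=1}.
                      branch 2.2.2.1.1.2 (add T d):
                        ○ open, literals {b=0, c=0, d=1, e=1}.
                  branch 2.2.2.1.2 (add F (e \to a)):
                    F (e \to a): α-rule — add T e, F a.
                    T (a \lor d): β-rule — branch into T a  //  T d.
                      branch 2.2.2.1.2.1 (add T a):
                        × closes — contains both a and \lnot a.
                      branch 2.2.2.1.2.2 (add T d):
                        ○ open, literals {a=0, b=0, c=0, d=1, e=1}.
              branch 2.2.2.2 (add T \lnot d):
                × closes — contains both d and \lnot d.
7 branches closed, 17 open.
Each open branch fixes some atoms; the unmentioned ones are free. Counting distinct full assignments: branch {a=0, c=1, e=0} (b, d) contributes 4 new; branch {a=0, c=1, d=1, e=0} (b) contributes 0 new; branch {a=0, c=0, d=1, e=1} (b) contributes 2 new; branch {a=0, c=0, d=1, e=1} (b) contributes 0 new; branch {a=1, b=0, c=1, e=0} (d) contributes 2 new; branch {b=0, c=1, d=1, e=0} (a) contributes 0 new; branch {a=1, b=0, c=1, e=0} (d) contributes 0 new; branch {a=1, b=0, c=1, d=1, e=0} (none free) contributes 0 new; branch {b=0, c=1, d=0, e=0} (a) contributes 0 new; branch {a=1, b=0, c=1, d=0, e=0} (none free) contributes 0 new; branch {a=1, b=0, c=1, d=1, e=0} (none free) contributes 0 new; branch {b=0, c=1, d=1, e=0} (a) contributes 0 new; branch {a=1, b=0, c=1, d=1, e=0} (none free) contributes 0 new; branch {a=1, b=0, c=1, d=1, e=0} (none free) contributes 0 new; branch {a=1, b=0, c=0, d=1, e=1} (none free) contributes 1 new; branch {b=0, c=0, d=1, e=1} (a) contributes 0 new; branch {a=0, b=0, c=0, d=1, e=1} (none free) contributes 0 new. Total: 9.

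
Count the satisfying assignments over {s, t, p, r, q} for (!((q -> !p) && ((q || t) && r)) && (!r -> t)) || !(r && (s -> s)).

Initial set: {T ((!((q -> !p) && ((q || t) && r)) && (!r -> t)) || !(r && (s -> s)))}.
T ((!((q -> !p) && ((q || t) && r)) && (!r -> t)) || !(r && (s -> s))): β-rule — branch into T (!((q -> !p) && ((q || t) && r)) && (!r -> t))  //  T !(r && (s -> s)).
  branch 1 (add T (!((q -> !p) && ((q || t) && r)) && (!r -> t))):
    T (!((q -> !p) && ((q || t) && r)) && (!r -> t)): α-rule — add T !((q -> !p) && ((q || t) && r)), T (!r -> t).
    T !((q -> !p) && ((q || t) && r)): β-rule — branch into F (q -> !p)  //  F ((q || t) && r).
      branch 1.1 (add F (q -> !p)):
        F (q -> !p): α-rule — add T q, F !p.
        T (!r -> t): β-rule — branch into F !r  //  T t.
          branch 1.1.1 (add F !r):
            ○ open, literals {p=1, q=1, r=1}.
          branch 1.1.2 (add T t):
            ○ open, literals {p=1, q=1, t=1}.
      branch 1.2 (add F ((q || t) && r)):
        T (!r -> t): β-rule — branch into F !r  //  T t.
          branch 1.2.1 (add F !r):
            F ((q || t) && r): β-rule — branch into F (q || t)  //  F r.
              branch 1.2.1.1 (add F (q || t)):
                F (q || t): α-rule — add F q, F t.
                ○ open, literals {q=0, r=1, t=0}.
              branch 1.2.1.2 (add F r):
                × closes — contains both r and !r.
          branch 1.2.2 (add T t):
            F ((q || t) && r): β-rule — branch into F (q || t)  //  F r.
              branch 1.2.2.1 (add F (q || t)):
                F (q || t): α-rule — add F q, F t.
                × closes — contains both t and !t.
              branch 1.2.2.2 (add F r):
                ○ open, literals {r=0, t=1}.
  branch 2 (add T !(r && (s -> s))):
    T !(r && (s -> s)): β-rule — branch into F r  //  F (s -> s).
      branch 2.1 (add F r):
        ○ open, literals {r=0}.
      branch 2.2 (add F (s -> s)):
        F (s -> s): α-rule — add T s, F s.
        × closes — contains both s and !s.
3 branches closed, 5 open.
Each open branch fixes some atoms; the unmentioned ones are free. Counting distinct full assignments: branch {p=1, q=1, r=1} (s, t) contributes 4 new; branch {p=1, q=1, t=1} (s, r) contributes 2 new; branch {q=0, r=1, t=0} (s, p) contributes 4 new; branch {r=0, t=1} (s, p, q) contributes 6 new; branch {r=0} (s, t, p, q) contributes 8 new. Total: 24.

24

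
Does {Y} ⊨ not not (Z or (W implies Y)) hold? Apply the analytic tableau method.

Initial set: {T Y; F not not (Z or (W implies Y))}.
F not not (Z or (W implies Y)): drop double negation, giving F (Z or (W implies Y)).
F (Z or (W implies Y)): α-rule — add F Z, F (W implies Y).
F (W implies Y): α-rule — add T W, F Y.
× closes — contains both Y and not Y.
All 1 branch closes.
Every branch closed, so the premises entail the conclusion.

Yes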